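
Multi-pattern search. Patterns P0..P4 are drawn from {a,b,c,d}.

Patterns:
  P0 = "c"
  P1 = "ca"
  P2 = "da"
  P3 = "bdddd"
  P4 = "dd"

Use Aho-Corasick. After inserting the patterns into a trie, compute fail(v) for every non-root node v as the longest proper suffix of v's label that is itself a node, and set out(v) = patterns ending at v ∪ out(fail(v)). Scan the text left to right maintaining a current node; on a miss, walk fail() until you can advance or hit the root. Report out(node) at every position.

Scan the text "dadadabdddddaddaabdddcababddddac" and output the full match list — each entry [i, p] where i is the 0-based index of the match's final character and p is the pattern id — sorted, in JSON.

Construct AC machine:
Trie nodes:
  n0 'ε': b→5 c→1 d→3
  n1 'c': a→2  ←P0
  n2 'ca': ·  ←P1
  n3 'd': a→4 d→10
  n4 'da': ·  ←P2
  n5 'b': d→6
  n6 'bd': d→7
  n7 'bdd': d→8
  n8 'bddd': d→9
  n9 'bdddd': ·  ←P3
  n10 'dd': ·  ←P4

BFS fail/out derivation:
  n1('c'): parent n0 fail=0; on 'c' 0 → fail=0;  out {0}∪∅={0}
  n3('d'): parent n0 fail=0; on 'd' 0 → fail=0;  out ∅∪∅=∅
  n5('b'): parent n0 fail=0; on 'b' 0 → fail=0;  out ∅∪∅=∅
  n2('ca'): parent n1 fail=0; on 'a' 0 → fail=0;  out {1}∪∅={1}
  n4('da'): parent n3 fail=0; on 'a' 0 → fail=0;  out {2}∪∅={2}
  n6('bd'): parent n5 fail=0; on 'd' 0 → fail=3;  out ∅∪∅=∅
  n10('dd'): parent n3 fail=0; on 'd' 0 → fail=3;  out {4}∪∅={4}
  n7('bdd'): parent n6 fail=3; on 'd' 3 → fail=10;  out ∅∪{4}={4}
  n8('bddd'): parent n7 fail=10; on 'd' 10→3 → fail=10;  out ∅∪{4}={4}
  n9('bdddd'): parent n8 fail=10; on 'd' 10→3 → fail=10;  out {3}∪{4}={3,4}

Scan:
i=0 'd': node 0→3
i=1 'a': node 3→4  emit P2@[0:1]
i=2 'd': node 4→3 (via fail)
i=3 'a': node 3→4  emit P2@[2:3]
i=4 'd': node 4→3 (via fail)
i=5 'a': node 3→4  emit P2@[4:5]
i=6 'b': node 4→5 (via fail)
i=7 'd': node 5→6
i=8 'd': node 6→7  emit P4@[7:8]
i=9 'd': node 7→8  emit P4@[8:9]
i=10 'd': node 8→9  emit P3@[6:10],P4@[9:10]
i=11 'd': node 9→10 (via fail)  emit P4@[10:11]
i=12 'a': node 10→4 (via fail)  emit P2@[11:12]
i=13 'd': node 4→3 (via fail)
i=14 'd': node 3→10  emit P4@[13:14]
i=15 'a': node 10→4 (via fail)  emit P2@[14:15]
i=16 'a': node 4→0 (via fail)
i=17 'b': node 0→5
i=18 'd': node 5→6
i=19 'd': node 6→7  emit P4@[18:19]
i=20 'd': node 7→8  emit P4@[19:20]
i=21 'c': node 8→1 (via fail)  emit P0@[21:21]
i=22 'a': node 1→2  emit P1@[21:22]
i=23 'b': node 2→5 (via fail)
i=24 'a': node 5→0 (via fail)
i=25 'b': node 0→5
i=26 'd': node 5→6
i=27 'd': node 6→7  emit P4@[26:27]
i=28 'd': node 7→8  emit P4@[27:28]
i=29 'd': node 8→9  emit P3@[25:29],P4@[28:29]
i=30 'a': node 9→4 (via fail)  emit P2@[29:30]
i=31 'c': node 4→1 (via fail)  emit P0@[31:31]

Result: [[1,2],[3,2],[5,2],[8,4],[9,4],[10,3],[10,4],[11,4],[12,2],[14,4],[15,2],[19,4],[20,4],[21,0],[22,1],[27,4],[28,4],[29,3],[29,4],[30,2],[31,0]]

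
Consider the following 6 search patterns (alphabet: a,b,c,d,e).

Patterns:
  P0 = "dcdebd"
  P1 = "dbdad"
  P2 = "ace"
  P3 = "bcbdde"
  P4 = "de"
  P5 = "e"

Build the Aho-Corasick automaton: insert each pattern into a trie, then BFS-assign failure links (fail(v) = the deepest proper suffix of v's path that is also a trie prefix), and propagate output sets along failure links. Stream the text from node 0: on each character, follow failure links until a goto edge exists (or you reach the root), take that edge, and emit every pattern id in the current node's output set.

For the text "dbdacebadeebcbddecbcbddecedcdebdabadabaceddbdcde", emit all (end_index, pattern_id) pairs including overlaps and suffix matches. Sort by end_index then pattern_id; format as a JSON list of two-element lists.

Construct AC machine:
Trie (insert patterns):
  n0 'ε': a→11 b→14 d→1 e→21
  n1 'd': b→7 c→2 e→20
  n2 'dc': d→3
  n3 'dcd': e→4
  n4 'dcde': b→5
  n5 'dcdeb': d→6
  n6 'dcdebd': ·  ←P0
  n7 'db': d→8
  n8 'dbd': a→9
  n9 'dbda': d→10
  n10 'dbdad': ·  ←P1
  n11 'a': c→12
  n12 'ac': e→13
  n13 'ace': ·  ←P2
  n14 'b': c→15
  n15 'bc': b→16
  n16 'bcb': d→17
  n17 'bcbd': d→18
  n18 'bcbdd': e→19
  n19 'bcbdde': ·  ←P3
  n20 'de': ·  ←P4
  n21 'e': ·  ←P5

BFS fail/out derivation:
  n1('d'): parent n0 fail=0; on 'd' 0 → fail=0;  out ∅∪∅=∅
  n11('a'): parent n0 fail=0; on 'a' 0 → fail=0;  out ∅∪∅=∅
  n14('b'): parent n0 fail=0; on 'b' 0 → fail=0;  out ∅∪∅=∅
  n21('e'): parent n0 fail=0; on 'e' 0 → fail=0;  out {5}∪∅={5}
  n2('dc'): parent n1 fail=0; on 'c' 0 → fail=0;  out ∅∪∅=∅
  n7('db'): parent n1 fail=0; on 'b' 0 → fail=14;  out ∅∪∅=∅
  n12('ac'): parent n11 fail=0; on 'c' 0 → fail=0;  out ∅∪∅=∅
  n15('bc'): parent n14 fail=0; on 'c' 0 → fail=0;  out ∅∪∅=∅
  n20('de'): parent n1 fail=0; on 'e' 0 → fail=21;  out {4}∪{5}={4,5}
  n3('dcd'): parent n2 fail=0; on 'd' 0 → fail=1;  out ∅∪∅=∅
  n8('dbd'): parent n7 fail=14; on 'd' 14→0 → fail=1;  out ∅∪∅=∅
  n13('ace'): parent n12 fail=0; on 'e' 0 → fail=21;  out {2}∪{5}={2,5}
  n16('bcb'): parent n15 fail=0; on 'b' 0 → fail=14;  out ∅∪∅=∅
  n4('dcde'): parent n3 fail=1; on 'e' 1 → fail=20;  out ∅∪{4,5}={4,5}
  n9('dbda'): parent n8 fail=1; on 'a' 1→0 → fail=11;  out ∅∪∅=∅
  n17('bcbd'): parent n16 fail=14; on 'd' 14→0 → fail=1;  out ∅∪∅=∅
  n5('dcdeb'): parent n4 fail=20; on 'b' 20→21→0 → fail=14;  out ∅∪∅=∅
  n10('dbdad'): parent n9 fail=11; on 'd' 11→0 → fail=1;  out {1}∪∅={1}
  n18('bcbdd'): parent n17 fail=1; on 'd' 1→0 → fail=1;  out ∅∪∅=∅
  n6('dcdebd'): parent n5 fail=14; on 'd' 14→0 → fail=1;  out {0}∪∅={0}
  n19('bcbdde'): parent n18 fail=1; on 'e' 1 → fail=20;  out {3}∪{4,5}={3,4,5}

Run:
[0] read 'd'  n0⇒n1
[1] read 'b'  n1⇒n7
[2] read 'd'  n7⇒n8
[3] read 'a'  n8⇒n9
[4] read 'c'  n9⇒n12 (via fail)
[5] read 'e'  n12⇒n13  emit P2@[3:5],P5@[5:5]
[6] read 'b'  n13⇒n14 (via fail)
[7] read 'a'  n14⇒n11 (via fail)
[8] read 'd'  n11⇒n1 (via fail)
[9] read 'e'  n1⇒n20  emit P4@[8:9],P5@[9:9]
[10] read 'e'  n20⇒n21 (via fail)  emit P5@[10:10]
[11] read 'b'  n21⇒n14 (via fail)
[12] read 'c'  n14⇒n15
[13] read 'b'  n15⇒n16
[14] read 'd'  n16⇒n17
[15] read 'd'  n17⇒n18
[16] read 'e'  n18⇒n19  emit P3@[11:16],P4@[15:16],P5@[16:16]
[17] read 'c'  n19⇒n0 (via fail)
[18] read 'b'  n0⇒n14
[19] read 'c'  n14⇒n15
[20] read 'b'  n15⇒n16
[21] read 'd'  n16⇒n17
[22] read 'd'  n17⇒n18
[23] read 'e'  n18⇒n19  emit P3@[18:23],P4@[22:23],P5@[23:23]
[24] read 'c'  n19⇒n0 (via fail)
[25] read 'e'  n0⇒n21  emit P5@[25:25]
[26] read 'd'  n21⇒n1 (via fail)
[27] read 'c'  n1⇒n2
[28] read 'd'  n2⇒n3
[29] read 'e'  n3⇒n4  emit P4@[28:29],P5@[29:29]
[30] read 'b'  n4⇒n5
[31] read 'd'  n5⇒n6  emit P0@[26:31]
[32] read 'a'  n6⇒n11 (via fail)
[33] read 'b'  n11⇒n14 (via fail)
[34] read 'a'  n14⇒n11 (via fail)
[35] read 'd'  n11⇒n1 (via fail)
[36] read 'a'  n1⇒n11 (via fail)
[37] read 'b'  n11⇒n14 (via fail)
[38] read 'a'  n14⇒n11 (via fail)
[39] read 'c'  n11⇒n12
[40] read 'e'  n12⇒n13  emit P2@[38:40],P5@[40:40]
[41] read 'd'  n13⇒n1 (via fail)
[42] read 'd'  n1⇒n1 (via fail)
[43] read 'b'  n1⇒n7
[44] read 'd'  n7⇒n8
[45] read 'c'  n8⇒n2 (via fail)
[46] read 'd'  n2⇒n3
[47] read 'e'  n3⇒n4  emit P4@[46:47],P5@[47:47]

All matches (sorted): [[5,2],[5,5],[9,4],[9,5],[10,5],[16,3],[16,4],[16,5],[23,3],[23,4],[23,5],[25,5],[29,4],[29,5],[31,0],[40,2],[40,5],[47,4],[47,5]]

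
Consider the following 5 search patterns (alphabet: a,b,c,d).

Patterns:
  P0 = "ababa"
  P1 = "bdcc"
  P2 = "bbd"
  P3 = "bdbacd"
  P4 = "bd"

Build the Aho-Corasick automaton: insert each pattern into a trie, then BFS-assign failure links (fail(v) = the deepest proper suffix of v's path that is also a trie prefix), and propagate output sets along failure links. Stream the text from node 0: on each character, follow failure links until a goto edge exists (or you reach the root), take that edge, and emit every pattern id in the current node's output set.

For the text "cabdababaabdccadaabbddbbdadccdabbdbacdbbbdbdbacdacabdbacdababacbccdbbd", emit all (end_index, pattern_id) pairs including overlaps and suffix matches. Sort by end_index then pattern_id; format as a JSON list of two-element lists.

Build:
Trie (insert patterns):
  0='ε' goto a→1 b→6
  1='a' goto b→2
  2='ab' goto a→3
  3='aba' goto b→4
  4='abab' goto a→5
  5='ababa' goto ·  [P0 ends]
  6='b' goto b→10 d→7
  7='bd' goto b→12 c→8  [P4 ends]
  8='bdc' goto c→9
  9='bdcc' goto ·  [P1 ends]
  10='bb' goto d→11
  11='bbd' goto ·  [P2 ends]
  12='bdb' goto a→13
  13='bdba' goto c→14
  14='bdbac' goto d→15
  15='bdbacd' goto ·  [P3 ends]

BFS fail/out derivation:
  fail(1) 'a': from fail(0)=0 chase 'a': 0 ⇒ 0;  out=∅∪out(0)=∅
  fail(6) 'b': from fail(0)=0 chase 'b': 0 ⇒ 0;  out=∅∪out(0)=∅
  fail(2) 'ab': from fail(1)=0 chase 'b': 0 ⇒ 6;  out=∅∪out(6)=∅
  fail(7) 'bd': from fail(6)=0 chase 'd': 0 ⇒ 0;  out={4}∪out(0)={4}
  fail(10) 'bb': from fail(6)=0 chase 'b': 0 ⇒ 6;  out=∅∪out(6)=∅
  fail(3) 'aba': from fail(2)=6 chase 'a': 6→0 ⇒ 1;  out=∅∪out(1)=∅
  fail(8) 'bdc': from fail(7)=0 chase 'c': 0 ⇒ 0;  out=∅∪out(0)=∅
  fail(11) 'bbd': from fail(10)=6 chase 'd': 6 ⇒ 7;  out={2}∪out(7)={2,4}
  fail(12) 'bdb': from fail(7)=0 chase 'b': 0 ⇒ 6;  out=∅∪out(6)=∅
  fail(4) 'abab': from fail(3)=1 chase 'b': 1 ⇒ 2;  out=∅∪out(2)=∅
  fail(9) 'bdcc': from fail(8)=0 chase 'c': 0 ⇒ 0;  out={1}∪out(0)={1}
  fail(13) 'bdba': from fail(12)=6 chase 'a': 6→0 ⇒ 1;  out=∅∪out(1)=∅
  fail(5) 'ababa': from fail(4)=2 chase 'a': 2 ⇒ 3;  out={0}∪out(3)={0}
  fail(14) 'bdbac': from fail(13)=1 chase 'c': 1→0 ⇒ 0;  out=∅∪out(0)=∅
  fail(15) 'bdbacd': from fail(14)=0 chase 'd': 0 ⇒ 0;  out={3}∪out(0)={3}

Run:
[0] read 'c'  n0⇒n0
[1] read 'a'  n0⇒n1
[2] read 'b'  n1⇒n2
[3] read 'd'  n2⇒n7 ·f  → match P4@[2:3]
[4] read 'a'  n7⇒n1 ·f
[5] read 'b'  n1⇒n2
[6] read 'a'  n2⇒n3
[7] read 'b'  n3⇒n4
[8] read 'a'  n4⇒n5  → match P0@[4:8]
[9] read 'a'  n5⇒n1 ·f
[10] read 'b'  n1⇒n2
[11] read 'd'  n2⇒n7 ·f  → match P4@[10:11]
[12] read 'c'  n7⇒n8
[13] read 'c'  n8⇒n9  → match P1@[10:13]
[14] read 'a'  n9⇒n1 ·f
[15] read 'd'  n1⇒n0 ·f
[16] read 'a'  n0⇒n1
[17] read 'a'  n1⇒n1 ·f
[18] read 'b'  n1⇒n2
[19] read 'b'  n2⇒n10 ·f
[20] read 'd'  n10⇒n11  → match P2@[18:20],P4@[19:20]
[21] read 'd'  n11⇒n0 ·f
[22] read 'b'  n0⇒n6
[23] read 'b'  n6⇒n10
[24] read 'd'  n10⇒n11  → match P2@[22:24],P4@[23:24]
[25] read 'a'  n11⇒n1 ·f
[26] read 'd'  n1⇒n0 ·f
[27] read 'c'  n0⇒n0
[28] read 'c'  n0⇒n0
[29] read 'd'  n0⇒n0
[30] read 'a'  n0⇒n1
[31] read 'b'  n1⇒n2
[32] read 'b'  n2⇒n10 ·f
[33] read 'd'  n10⇒n11  → match P2@[31:33],P4@[32:33]
[34] read 'b'  n11⇒n12 ·f
[35] read 'a'  n12⇒n13
[36] read 'c'  n13⇒n14
[37] read 'd'  n14⇒n15  → match P3@[32:37]
[38] read 'b'  n15⇒n6 ·f
[39] read 'b'  n6⇒n10
[40] read 'b'  n10⇒n10 ·f
[41] read 'd'  n10⇒n11  → match P2@[39:41],P4@[40:41]
[42] read 'b'  n11⇒n12 ·f
[43] read 'd'  n12⇒n7 ·f  → match P4@[42:43]
[44] read 'b'  n7⇒n12
[45] read 'a'  n12⇒n13
[46] read 'c'  n13⇒n14
[47] read 'd'  n14⇒n15  → match P3@[42:47]
[48] read 'a'  n15⇒n1 ·f
[49] read 'c'  n1⇒n0 ·f
[50] read 'a'  n0⇒n1
[51] read 'b'  n1⇒n2
[52] read 'd'  n2⇒n7 ·f  → match P4@[51:52]
[53] read 'b'  n7⇒n12
[54] read 'a'  n12⇒n13
[55] read 'c'  n13⇒n14
[56] read 'd'  n14⇒n15  → match P3@[51:56]
[57] read 'a'  n15⇒n1 ·f
[58] read 'b'  n1⇒n2
[59] read 'a'  n2⇒n3
[60] read 'b'  n3⇒n4
[61] read 'a'  n4⇒n5  → match P0@[57:61]
[62] read 'c'  n5⇒n0 ·f
[63] read 'b'  n0⇒n6
[64] read 'c'  n6⇒n0 ·f
[65] read 'c'  n0⇒n0
[66] read 'd'  n0⇒n0
[67] read 'b'  n0⇒n6
[68] read 'b'  n6⇒n10
[69] read 'd'  n10⇒n11  → match P2@[67:69],P4@[68:69]

Matches: [[3,4],[8,0],[11,4],[13,1],[20,2],[20,4],[24,2],[24,4],[33,2],[33,4],[37,3],[41,2],[41,4],[43,4],[47,3],[52,4],[56,3],[61,0],[69,2],[69,4]]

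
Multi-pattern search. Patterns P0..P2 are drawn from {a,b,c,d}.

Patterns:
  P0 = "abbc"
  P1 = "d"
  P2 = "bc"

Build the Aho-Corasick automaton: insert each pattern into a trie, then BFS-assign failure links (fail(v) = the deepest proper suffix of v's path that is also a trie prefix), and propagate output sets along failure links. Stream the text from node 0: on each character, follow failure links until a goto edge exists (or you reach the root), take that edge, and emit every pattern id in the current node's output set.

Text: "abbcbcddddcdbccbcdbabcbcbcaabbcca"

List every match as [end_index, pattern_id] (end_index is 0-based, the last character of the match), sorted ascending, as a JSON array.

Build automaton:
Trie (insert patterns):
  0='ε' goto a→1 b→6 d→5
  1='a' goto b→2
  2='ab' goto b→3
  3='abb' goto c→4
  4='abbc' goto ·  [P0 ends]
  5='d' goto ·  [P1 ends]
  6='b' goto c→7
  7='bc' goto ·  [P2 ends]

BFS fail/out derivation:
  fail(1) 'a': from fail(0)=0 chase 'a': 0 ⇒ 0;  out=∅∪out(0)=∅
  fail(5) 'd': from fail(0)=0 chase 'd': 0 ⇒ 0;  out={1}∪out(0)={1}
  fail(6) 'b': from fail(0)=0 chase 'b': 0 ⇒ 0;  out=∅∪out(0)=∅
  fail(2) 'ab': from fail(1)=0 chase 'b': 0 ⇒ 6;  out=∅∪out(6)=∅
  fail(7) 'bc': from fail(6)=0 chase 'c': 0 ⇒ 0;  out={2}∪out(0)={2}
  fail(3) 'abb': from fail(2)=6 chase 'b': 6→0 ⇒ 6;  out=∅∪out(6)=∅
  fail(4) 'abbc': from fail(3)=6 chase 'c': 6 ⇒ 7;  out={0}∪out(7)={0,2}

Run:
[0] read 'a'  n0⇒n1
[1] read 'b'  n1⇒n2
[2] read 'b'  n2⇒n3
[3] read 'c'  n3⇒n4  emit P0@[0:3],P2@[2:3]
[4] read 'b'  n4⇒n6 (via fail)
[5] read 'c'  n6⇒n7  emit P2@[4:5]
[6] read 'd'  n7⇒n5 (via fail)  emit P1@[6:6]
[7] read 'd'  n5⇒n5 (via fail)  emit P1@[7:7]
[8] read 'd'  n5⇒n5 (via fail)  emit P1@[8:8]
[9] read 'd'  n5⇒n5 (via fail)  emit P1@[9:9]
[10] read 'c'  n5⇒n0 (via fail)
[11] read 'd'  n0⇒n5  emit P1@[11:11]
[12] read 'b'  n5⇒n6 (via fail)
[13] read 'c'  n6⇒n7  emit P2@[12:13]
[14] read 'c'  n7⇒n0 (via fail)
[15] read 'b'  n0⇒n6
[16] read 'c'  n6⇒n7  emit P2@[15:16]
[17] read 'd'  n7⇒n5 (via fail)  emit P1@[17:17]
[18] read 'b'  n5⇒n6 (via fail)
[19] read 'a'  n6⇒n1 (via fail)
[20] read 'b'  n1⇒n2
[21] read 'c'  n2⇒n7 (via fail)  emit P2@[20:21]
[22] read 'b'  n7⇒n6 (via fail)
[23] read 'c'  n6⇒n7  emit P2@[22:23]
[24] read 'b'  n7⇒n6 (via fail)
[25] read 'c'  n6⇒n7  emit P2@[24:25]
[26] read 'a'  n7⇒n1 (via fail)
[27] read 'a'  n1⇒n1 (via fail)
[28] read 'b'  n1⇒n2
[29] read 'b'  n2⇒n3
[30] read 'c'  n3⇒n4  emit P0@[27:30],P2@[29:30]
[31] read 'c'  n4⇒n0 (via fail)
[32] read 'a'  n0⇒n1

All matches (sorted): [[3,0],[3,2],[5,2],[6,1],[7,1],[8,1],[9,1],[11,1],[13,2],[16,2],[17,1],[21,2],[23,2],[25,2],[30,0],[30,2]]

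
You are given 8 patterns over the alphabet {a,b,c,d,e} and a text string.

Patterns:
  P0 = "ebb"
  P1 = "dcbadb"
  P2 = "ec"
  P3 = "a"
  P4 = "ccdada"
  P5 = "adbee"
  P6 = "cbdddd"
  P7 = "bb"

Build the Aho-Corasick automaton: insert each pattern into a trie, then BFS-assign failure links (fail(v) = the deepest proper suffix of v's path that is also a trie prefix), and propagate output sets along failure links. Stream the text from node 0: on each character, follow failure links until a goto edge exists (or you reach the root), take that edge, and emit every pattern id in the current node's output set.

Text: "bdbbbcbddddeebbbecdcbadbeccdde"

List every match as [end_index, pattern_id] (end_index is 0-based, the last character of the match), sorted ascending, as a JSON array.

Build automaton:
Trie (insert patterns):
  0='ε' goto a→11 b→27 c→12 d→4 e→1
  1='e' goto b→2 c→10
  2='eb' goto b→3
  3='ebb' goto ·  ←P0
  4='d' goto c→5
  5='dc' goto b→6
  6='dcb' goto a→7
  7='dcba' goto d→8
  8='dcbad' goto b→9
  9='dcbadb' goto ·  ←P1
  10='ec' goto ·  ←P2
  11='a' goto d→18  ←P3
  12='c' goto b→22 c→13
  13='cc' goto d→14
  14='ccd' goto a→15
  15='ccda' goto d→16
  16='ccdad' goto a→17
  17='ccdada' goto ·  ←P4
  18='ad' goto b→19
  19='adb' goto e→20
  20='adbe' goto e→21
  21='adbee' goto ·  ←P5
  22='cb' goto d→23
  23='cbd' goto d→24
  24='cbdd' goto d→25
  25='cbddd' goto d→26
  26='cbdddd' goto ·  ←P6
  27='b' goto b→28
  28='bb' goto ·  ←P7

Failure links (BFS by depth):
  n1('e'): parent n0 fail=0; on 'e' 0 → fail=0;  out ∅∪∅=∅
  n4('d'): parent n0 fail=0; on 'd' 0 → fail=0;  out ∅∪∅=∅
  n11('a'): parent n0 fail=0; on 'a' 0 → fail=0;  out {3}∪∅={3}
  n12('c'): parent n0 fail=0; on 'c' 0 → fail=0;  out ∅∪∅=∅
  n27('b'): parent n0 fail=0; on 'b' 0 → fail=0;  out ∅∪∅=∅
  n2('eb'): parent n1 fail=0; on 'b' 0 → fail=27;  out ∅∪∅=∅
  n5('dc'): parent n4 fail=0; on 'c' 0 → fail=12;  out ∅∪∅=∅
  n10('ec'): parent n1 fail=0; on 'c' 0 → fail=12;  out {2}∪∅={2}
  n13('cc'): parent n12 fail=0; on 'c' 0 → fail=12;  out ∅∪∅=∅
  n18('ad'): parent n11 fail=0; on 'd' 0 → fail=4;  out ∅∪∅=∅
  n22('cb'): parent n12 fail=0; on 'b' 0 → fail=27;  out ∅∪∅=∅
  n28('bb'): parent n27 fail=0; on 'b' 0 → fail=27;  out {7}∪∅={7}
  n3('ebb'): parent n2 fail=27; on 'b' 27 → fail=28;  out {0}∪{7}={0,7}
  n6('dcb'): parent n5 fail=12; on 'b' 12 → fail=22;  out ∅∪∅=∅
  n14('ccd'): parent n13 fail=12; on 'd' 12→0 → fail=4;  out ∅∪∅=∅
  n19('adb'): parent n18 fail=4; on 'b' 4→0 → fail=27;  out ∅∪∅=∅
  n23('cbd'): parent n22 fail=27; on 'd' 27→0 → fail=4;  out ∅∪∅=∅
  n7('dcba'): parent n6 fail=22; on 'a' 22→27→0 → fail=11;  out ∅∪{3}={3}
  n15('ccda'): parent n14 fail=4; on 'a' 4→0 → fail=11;  out ∅∪{3}={3}
  n20('adbe'): parent n19 fail=27; on 'e' 27→0 → fail=1;  out ∅∪∅=∅
  n24('cbdd'): parent n23 fail=4; on 'd' 4→0 → fail=4;  out ∅∪∅=∅
  n8('dcbad'): parent n7 fail=11; on 'd' 11 → fail=18;  out ∅∪∅=∅
  n16('ccdad'): parent n15 fail=11; on 'd' 11 → fail=18;  out ∅∪∅=∅
  n21('adbee'): parent n20 fail=1; on 'e' 1→0 → fail=1;  out {5}∪∅={5}
  n25('cbddd'): parent n24 fail=4; on 'd' 4→0 → fail=4;  out ∅∪∅=∅
  n9('dcbadb'): parent n8 fail=18; on 'b' 18 → fail=19;  out {1}∪∅={1}
  n17('ccdada'): parent n16 fail=18; on 'a' 18→4→0 → fail=11;  out {4}∪{3}={3,4}
  n26('cbdddd'): parent n25 fail=4; on 'd' 4→0 → fail=4;  out {6}∪∅={6}

Scan:
i=0 'b': node 0→27
i=1 'd': node 27→4 (via fail)
i=2 'b': node 4→27 (via fail)
i=3 'b': node 27→28  ** P7@[2:3]
i=4 'b': node 28→28 (via fail)  ** P7@[3:4]
i=5 'c': node 28→12 (via fail)
i=6 'b': node 12→22
i=7 'd': node 22→23
i=8 'd': node 23→24
i=9 'd': node 24→25
i=10 'd': node 25→26  ** P6@[5:10]
i=11 'e': node 26→1 (via fail)
i=12 'e': node 1→1 (via fail)
i=13 'b': node 1→2
i=14 'b': node 2→3  ** P0@[12:14],P7@[13:14]
i=15 'b': node 3→28 (via fail)  ** P7@[14:15]
i=16 'e': node 28→1 (via fail)
i=17 'c': node 1→10  ** P2@[16:17]
i=18 'd': node 10→4 (via fail)
i=19 'c': node 4→5
i=20 'b': node 5→6
i=21 'a': node 6→7  ** P3@[21:21]
i=22 'd': node 7→8
i=23 'b': node 8→9  ** P1@[18:23]
i=24 'e': node 9→20 (via fail)
i=25 'c': node 20→10 (via fail)  ** P2@[24:25]
i=26 'c': node 10→13 (via fail)
i=27 'd': node 13→14
i=28 'd': node 14→4 (via fail)
i=29 'e': node 4→1 (via fail)

Matches: [[3,7],[4,7],[10,6],[14,0],[14,7],[15,7],[17,2],[21,3],[23,1],[25,2]]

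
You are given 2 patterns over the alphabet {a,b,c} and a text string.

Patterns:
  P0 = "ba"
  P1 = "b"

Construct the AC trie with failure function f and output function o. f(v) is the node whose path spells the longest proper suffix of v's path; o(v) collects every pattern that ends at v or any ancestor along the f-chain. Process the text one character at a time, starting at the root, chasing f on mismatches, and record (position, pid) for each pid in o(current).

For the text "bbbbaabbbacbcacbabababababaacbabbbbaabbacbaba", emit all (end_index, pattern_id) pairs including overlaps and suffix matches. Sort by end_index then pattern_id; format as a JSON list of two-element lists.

Construct AC machine:
Trie nodes:
  0='ε' goto b→1
  1='b' goto a→2  [P1 ends]
  2='ba' goto ·  [P0 ends]

BFS fail/out derivation:
  fail(1) 'b': from fail(0)=0 chase 'b': 0 ⇒ 0;  out={1}∪out(0)={1}
  fail(2) 'ba': from fail(1)=0 chase 'a': 0 ⇒ 0;  out={0}∪out(0)={0}

Run:
pos 0 'b': at 1  → match P1@[0:0]
pos 1 'b': at 1 (fail-walked)  → match P1@[1:1]
pos 2 'b': at 1 (fail-walked)  → match P1@[2:2]
pos 3 'b': at 1 (fail-walked)  → match P1@[3:3]
pos 4 'a': at 2  → match P0@[3:4]
pos 5 'a': at 0 (fail-walked)
pos 6 'b': at 1  → match P1@[6:6]
pos 7 'b': at 1 (fail-walked)  → match P1@[7:7]
pos 8 'b': at 1 (fail-walked)  → match P1@[8:8]
pos 9 'a': at 2  → match P0@[8:9]
pos 10 'c': at 0 (fail-walked)
pos 11 'b': at 1  → match P1@[11:11]
pos 12 'c': at 0 (fail-walked)
pos 13 'a': at 0
pos 14 'c': at 0
pos 15 'b': at 1  → match P1@[15:15]
pos 16 'a': at 2  → match P0@[15:16]
pos 17 'b': at 1 (fail-walked)  → match P1@[17:17]
pos 18 'a': at 2  → match P0@[17:18]
pos 19 'b': at 1 (fail-walked)  → match P1@[19:19]
pos 20 'a': at 2  → match P0@[19:20]
pos 21 'b': at 1 (fail-walked)  → match P1@[21:21]
pos 22 'a': at 2  → match P0@[21:22]
pos 23 'b': at 1 (fail-walked)  → match P1@[23:23]
pos 24 'a': at 2  → match P0@[23:24]
pos 25 'b': at 1 (fail-walked)  → match P1@[25:25]
pos 26 'a': at 2  → match P0@[25:26]
pos 27 'a': at 0 (fail-walked)
pos 28 'c': at 0
pos 29 'b': at 1  → match P1@[29:29]
pos 30 'a': at 2  → match P0@[29:30]
pos 31 'b': at 1 (fail-walked)  → match P1@[31:31]
pos 32 'b': at 1 (fail-walked)  → match P1@[32:32]
pos 33 'b': at 1 (fail-walked)  → match P1@[33:33]
pos 34 'b': at 1 (fail-walked)  → match P1@[34:34]
pos 35 'a': at 2  → match P0@[34:35]
pos 36 'a': at 0 (fail-walked)
pos 37 'b': at 1  → match P1@[37:37]
pos 38 'b': at 1 (fail-walked)  → match P1@[38:38]
pos 39 'a': at 2  → match P0@[38:39]
pos 40 'c': at 0 (fail-walked)
pos 41 'b': at 1  → match P1@[41:41]
pos 42 'a': at 2  → match P0@[41:42]
pos 43 'b': at 1 (fail-walked)  → match P1@[43:43]
pos 44 'a': at 2  → match P0@[43:44]

Matches: [[0,1],[1,1],[2,1],[3,1],[4,0],[6,1],[7,1],[8,1],[9,0],[11,1],[15,1],[16,0],[17,1],[18,0],[19,1],[20,0],[21,1],[22,0],[23,1],[24,0],[25,1],[26,0],[29,1],[30,0],[31,1],[32,1],[33,1],[34,1],[35,0],[37,1],[38,1],[39,0],[41,1],[42,0],[43,1],[44,0]]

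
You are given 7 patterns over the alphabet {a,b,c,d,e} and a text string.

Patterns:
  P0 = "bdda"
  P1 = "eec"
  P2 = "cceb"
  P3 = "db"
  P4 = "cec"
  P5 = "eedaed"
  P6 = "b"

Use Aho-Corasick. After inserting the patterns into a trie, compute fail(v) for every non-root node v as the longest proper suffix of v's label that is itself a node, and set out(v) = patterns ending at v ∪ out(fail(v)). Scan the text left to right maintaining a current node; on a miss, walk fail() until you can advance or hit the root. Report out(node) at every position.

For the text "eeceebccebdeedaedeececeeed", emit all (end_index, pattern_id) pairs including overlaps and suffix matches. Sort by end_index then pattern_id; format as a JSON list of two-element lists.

Build automaton:
Trie (insert patterns):
  0='ε' goto b→1 c→8 d→12 e→5
  1='b' goto d→2  ←P6
  2='bd' goto d→3
  3='bdd' goto a→4
  4='bdda' goto ·  ←P0
  5='e' goto e→6
  6='ee' goto c→7 d→16
  7='eec' goto ·  ←P1
  8='c' goto c→9 e→14
  9='cc' goto e→10
  10='cce' goto b→11
  11='cceb' goto ·  ←P2
  12='d' goto b→13
  13='db' goto ·  ←P3
  14='ce' goto c→15
  15='cec' goto ·  ←P4
  16='eed' goto a→17
  17='eeda' goto e→18
  18='eedae' goto d→19
  19='eedaed' goto ·  ←P5

Failure links (BFS by depth):
  n1('b'): parent n0 fail=0; on 'b' 0 → fail=0;  out {6}∪∅={6}
  n5('e'): parent n0 fail=0; on 'e' 0 → fail=0;  out ∅∪∅=∅
  n8('c'): parent n0 fail=0; on 'c' 0 → fail=0;  out ∅∪∅=∅
  n12('d'): parent n0 fail=0; on 'd' 0 → fail=0;  out ∅∪∅=∅
  n2('bd'): parent n1 fail=0; on 'd' 0 → fail=12;  out ∅∪∅=∅
  n6('ee'): parent n5 fail=0; on 'e' 0 → fail=5;  out ∅∪∅=∅
  n9('cc'): parent n8 fail=0; on 'c' 0 → fail=8;  out ∅∪∅=∅
  n13('db'): parent n12 fail=0; on 'b' 0 → fail=1;  out {3}∪{6}={3,6}
  n14('ce'): parent n8 fail=0; on 'e' 0 → fail=5;  out ∅∪∅=∅
  n3('bdd'): parent n2 fail=12; on 'd' 12→0 → fail=12;  out ∅∪∅=∅
  n7('eec'): parent n6 fail=5; on 'c' 5→0 → fail=8;  out {1}∪∅={1}
  n10('cce'): parent n9 fail=8; on 'e' 8 → fail=14;  out ∅∪∅=∅
  n15('cec'): parent n14 fail=5; on 'c' 5→0 → fail=8;  out {4}∪∅={4}
  n16('eed'): parent n6 fail=5; on 'd' 5→0 → fail=12;  out ∅∪∅=∅
  n4('bdda'): parent n3 fail=12; on 'a' 12→0 → fail=0;  out {0}∪∅={0}
  n11('cceb'): parent n10 fail=14; on 'b' 14→5→0 → fail=1;  out {2}∪{6}={2,6}
  n17('eeda'): parent n16 fail=12; on 'a' 12→0 → fail=0;  out ∅∪∅=∅
  n18('eedae'): parent n17 fail=0; on 'e' 0 → fail=5;  out ∅∪∅=∅
  n19('eedaed'): parent n18 fail=5; on 'd' 5→0 → fail=12;  out {5}∪∅={5}

Text stream:
[0] read 'e'  n0⇒n5
[1] read 'e'  n5⇒n6
[2] read 'c'  n6⇒n7  ** P1@[0:2]
[3] read 'e'  n7⇒n14 (fail-walked)
[4] read 'e'  n14⇒n6 (fail-walked)
[5] read 'b'  n6⇒n1 (fail-walked)  ** P6@[5:5]
[6] read 'c'  n1⇒n8 (fail-walked)
[7] read 'c'  n8⇒n9
[8] read 'e'  n9⇒n10
[9] read 'b'  n10⇒n11  ** P2@[6:9],P6@[9:9]
[10] read 'd'  n11⇒n2 (fail-walked)
[11] read 'e'  n2⇒n5 (fail-walked)
[12] read 'e'  n5⇒n6
[13] read 'd'  n6⇒n16
[14] read 'a'  n16⇒n17
[15] read 'e'  n17⇒n18
[16] read 'd'  n18⇒n19  ** P5@[11:16]
[17] read 'e'  n19⇒n5 (fail-walked)
[18] read 'e'  n5⇒n6
[19] read 'c'  n6⇒n7  ** P1@[17:19]
[20] read 'e'  n7⇒n14 (fail-walked)
[21] read 'c'  n14⇒n15  ** P4@[19:21]
[22] read 'e'  n15⇒n14 (fail-walked)
[23] read 'e'  n14⇒n6 (fail-walked)
[24] read 'e'  n6⇒n6 (fail-walked)
[25] read 'd'  n6⇒n16

Matches: [[2,1],[5,6],[9,2],[9,6],[16,5],[19,1],[21,4]]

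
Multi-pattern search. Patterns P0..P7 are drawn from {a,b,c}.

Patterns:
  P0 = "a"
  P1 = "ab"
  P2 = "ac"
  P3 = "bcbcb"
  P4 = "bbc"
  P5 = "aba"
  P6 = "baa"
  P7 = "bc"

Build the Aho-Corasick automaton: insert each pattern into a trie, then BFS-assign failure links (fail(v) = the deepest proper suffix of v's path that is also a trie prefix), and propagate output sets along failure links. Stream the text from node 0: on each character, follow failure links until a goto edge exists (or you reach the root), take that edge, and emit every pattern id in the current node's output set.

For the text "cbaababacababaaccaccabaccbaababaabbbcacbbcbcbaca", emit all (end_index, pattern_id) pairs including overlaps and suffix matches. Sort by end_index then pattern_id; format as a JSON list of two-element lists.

Construct AC machine:
Trie nodes:
  0='ε' goto a→1 b→4
  1='a' goto b→2 c→3  [P0 ends]
  2='ab' goto a→11  [P1 ends]
  3='ac' goto ·  [P2 ends]
  4='b' goto a→12 b→9 c→5
  5='bc' goto b→6  [P7 ends]
  6='bcb' goto c→7
  7='bcbc' goto b→8
  8='bcbcb' goto ·  [P3 ends]
  9='bb' goto c→10
  10='bbc' goto ·  [P4 ends]
  11='aba' goto ·  [P5 ends]
  12='ba' goto a→13
  13='baa' goto ·  [P6 ends]

BFS fail/out derivation:
  n1('a'): parent n0 fail=0; on 'a' 0 → fail=0;  out {0}∪∅={0}
  n4('b'): parent n0 fail=0; on 'b' 0 → fail=0;  out ∅∪∅=∅
  n2('ab'): parent n1 fail=0; on 'b' 0 → fail=4;  out {1}∪∅={1}
  n3('ac'): parent n1 fail=0; on 'c' 0 → fail=0;  out {2}∪∅={2}
  n5('bc'): parent n4 fail=0; on 'c' 0 → fail=0;  out {7}∪∅={7}
  n9('bb'): parent n4 fail=0; on 'b' 0 → fail=4;  out ∅∪∅=∅
  n12('ba'): parent n4 fail=0; on 'a' 0 → fail=1;  out ∅∪{0}={0}
  n6('bcb'): parent n5 fail=0; on 'b' 0 → fail=4;  out ∅∪∅=∅
  n10('bbc'): parent n9 fail=4; on 'c' 4 → fail=5;  out {4}∪{7}={4,7}
  n11('aba'): parent n2 fail=4; on 'a' 4 → fail=12;  out {5}∪{0}={0,5}
  n13('baa'): parent n12 fail=1; on 'a' 1→0 → fail=1;  out {6}∪{0}={0,6}
  n7('bcbc'): parent n6 fail=4; on 'c' 4 → fail=5;  out ∅∪{7}={7}
  n8('bcbcb'): parent n7 fail=5; on 'b' 5 → fail=6;  out {3}∪∅={3}

Run:
i=0 'c': node 0→0
i=1 'b': node 0→4
i=2 'a': node 4→12  ** P0@[2:2]
i=3 'a': node 12→13  ** P0@[3:3],P6@[1:3]
i=4 'b': node 13→2 (fail-walked)  ** P1@[3:4]
i=5 'a': node 2→11  ** P0@[5:5],P5@[3:5]
i=6 'b': node 11→2 (fail-walked)  ** P1@[5:6]
i=7 'a': node 2→11  ** P0@[7:7],P5@[5:7]
i=8 'c': node 11→3 (fail-walked)  ** P2@[7:8]
i=9 'a': node 3→1 (fail-walked)  ** P0@[9:9]
i=10 'b': node 1→2  ** P1@[9:10]
i=11 'a': node 2→11  ** P0@[11:11],P5@[9:11]
i=12 'b': node 11→2 (fail-walked)  ** P1@[11:12]
i=13 'a': node 2→11  ** P0@[13:13],P5@[11:13]
i=14 'a': node 11→13 (fail-walked)  ** P0@[14:14],P6@[12:14]
i=15 'c': node 13→3 (fail-walked)  ** P2@[14:15]
i=16 'c': node 3→0 (fail-walked)
i=17 'a': node 0→1  ** P0@[17:17]
i=18 'c': node 1→3  ** P2@[17:18]
i=19 'c': node 3→0 (fail-walked)
i=20 'a': node 0→1  ** P0@[20:20]
i=21 'b': node 1→2  ** P1@[20:21]
i=22 'a': node 2→11  ** P0@[22:22],P5@[20:22]
i=23 'c': node 11→3 (fail-walked)  ** P2@[22:23]
i=24 'c': node 3→0 (fail-walked)
i=25 'b': node 0→4
i=26 'a': node 4→12  ** P0@[26:26]
i=27 'a': node 12→13  ** P0@[27:27],P6@[25:27]
i=28 'b': node 13→2 (fail-walked)  ** P1@[27:28]
i=29 'a': node 2→11  ** P0@[29:29],P5@[27:29]
i=30 'b': node 11→2 (fail-walked)  ** P1@[29:30]
i=31 'a': node 2→11  ** P0@[31:31],P5@[29:31]
i=32 'a': node 11→13 (fail-walked)  ** P0@[32:32],P6@[30:32]
i=33 'b': node 13→2 (fail-walked)  ** P1@[32:33]
i=34 'b': node 2→9 (fail-walked)
i=35 'b': node 9→9 (fail-walked)
i=36 'c': node 9→10  ** P4@[34:36],P7@[35:36]
i=37 'a': node 10→1 (fail-walked)  ** P0@[37:37]
i=38 'c': node 1→3  ** P2@[37:38]
i=39 'b': node 3→4 (fail-walked)
i=40 'b': node 4→9
i=41 'c': node 9→10  ** P4@[39:41],P7@[40:41]
i=42 'b': node 10→6 (fail-walked)
i=43 'c': node 6→7  ** P7@[42:43]
i=44 'b': node 7→8  ** P3@[40:44]
i=45 'a': node 8→12 (fail-walked)  ** P0@[45:45]
i=46 'c': node 12→3 (fail-walked)  ** P2@[45:46]
i=47 'a': node 3→1 (fail-walked)  ** P0@[47:47]

Result: [[2,0],[3,0],[3,6],[4,1],[5,0],[5,5],[6,1],[7,0],[7,5],[8,2],[9,0],[10,1],[11,0],[11,5],[12,1],[13,0],[13,5],[14,0],[14,6],[15,2],[17,0],[18,2],[20,0],[21,1],[22,0],[22,5],[23,2],[26,0],[27,0],[27,6],[28,1],[29,0],[29,5],[30,1],[31,0],[31,5],[32,0],[32,6],[33,1],[36,4],[36,7],[37,0],[38,2],[41,4],[41,7],[43,7],[44,3],[45,0],[46,2],[47,0]]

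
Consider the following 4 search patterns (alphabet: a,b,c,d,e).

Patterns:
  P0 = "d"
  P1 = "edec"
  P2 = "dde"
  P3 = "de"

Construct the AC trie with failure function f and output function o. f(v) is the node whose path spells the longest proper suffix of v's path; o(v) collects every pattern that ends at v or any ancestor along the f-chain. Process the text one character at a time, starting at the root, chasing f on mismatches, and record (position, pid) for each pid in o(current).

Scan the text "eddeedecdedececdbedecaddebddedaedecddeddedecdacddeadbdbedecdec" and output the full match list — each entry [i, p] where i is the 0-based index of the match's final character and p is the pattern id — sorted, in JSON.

Build automaton:
Trie (insert patterns):
  0='ε' goto d→1 e→2
  1='d' goto d→6 e→8  ←P0
  2='e' goto d→3
  3='ed' goto e→4
  4='ede' goto c→5
  5='edec' goto ·  ←P1
  6='dd' goto e→7
  7='dde' goto ·  ←P2
  8='de' goto ·  ←P3

BFS fail/out derivation:
  n1('d'): parent n0 fail=0; on 'd' 0 → fail=0;  out {0}∪∅={0}
  n2('e'): parent n0 fail=0; on 'e' 0 → fail=0;  out ∅∪∅=∅
  n3('ed'): parent n2 fail=0; on 'd' 0 → fail=1;  out ∅∪{0}={0}
  n6('dd'): parent n1 fail=0; on 'd' 0 → fail=1;  out ∅∪{0}={0}
  n8('de'): parent n1 fail=0; on 'e' 0 → fail=2;  out {3}∪∅={3}
  n4('ede'): parent n3 fail=1; on 'e' 1 → fail=8;  out ∅∪{3}={3}
  n7('dde'): parent n6 fail=1; on 'e' 1 → fail=8;  out {2}∪{3}={2,3}
  n5('edec'): parent n4 fail=8; on 'c' 8→2→0 → fail=0;  out {1}∪∅={1}

Text stream:
pos 0 'e': at 2
pos 1 'd': at 3  emit P0@[1:1]
pos 2 'd': at 6 (via fail)  emit P0@[2:2]
pos 3 'e': at 7  emit P2@[1:3],P3@[2:3]
pos 4 'e': at 2 (via fail)
pos 5 'd': at 3  emit P0@[5:5]
pos 6 'e': at 4  emit P3@[5:6]
pos 7 'c': at 5  emit P1@[4:7]
pos 8 'd': at 1 (via fail)  emit P0@[8:8]
pos 9 'e': at 8  emit P3@[8:9]
pos 10 'd': at 3 (via fail)  emit P0@[10:10]
pos 11 'e': at 4  emit P3@[10:11]
pos 12 'c': at 5  emit P1@[9:12]
pos 13 'e': at 2 (via fail)
pos 14 'c': at 0 (via fail)
pos 15 'd': at 1  emit P0@[15:15]
pos 16 'b': at 0 (via fail)
pos 17 'e': at 2
pos 18 'd': at 3  emit P0@[18:18]
pos 19 'e': at 4  emit P3@[18:19]
pos 20 'c': at 5  emit P1@[17:20]
pos 21 'a': at 0 (via fail)
pos 22 'd': at 1  emit P0@[22:22]
pos 23 'd': at 6  emit P0@[23:23]
pos 24 'e': at 7  emit P2@[22:24],P3@[23:24]
pos 25 'b': at 0 (via fail)
pos 26 'd': at 1  emit P0@[26:26]
pos 27 'd': at 6  emit P0@[27:27]
pos 28 'e': at 7  emit P2@[26:28],P3@[27:28]
pos 29 'd': at 3 (via fail)  emit P0@[29:29]
pos 30 'a': at 0 (via fail)
pos 31 'e': at 2
pos 32 'd': at 3  emit P0@[32:32]
pos 33 'e': at 4  emit P3@[32:33]
pos 34 'c': at 5  emit P1@[31:34]
pos 35 'd': at 1 (via fail)  emit P0@[35:35]
pos 36 'd': at 6  emit P0@[36:36]
pos 37 'e': at 7  emit P2@[35:37],P3@[36:37]
pos 38 'd': at 3 (via fail)  emit P0@[38:38]
pos 39 'd': at 6 (via fail)  emit P0@[39:39]
pos 40 'e': at 7  emit P2@[38:40],P3@[39:40]
pos 41 'd': at 3 (via fail)  emit P0@[41:41]
pos 42 'e': at 4  emit P3@[41:42]
pos 43 'c': at 5  emit P1@[40:43]
pos 44 'd': at 1 (via fail)  emit P0@[44:44]
pos 45 'a': at 0 (via fail)
pos 46 'c': at 0
pos 47 'd': at 1  emit P0@[47:47]
pos 48 'd': at 6  emit P0@[48:48]
pos 49 'e': at 7  emit P2@[47:49],P3@[48:49]
pos 50 'a': at 0 (via fail)
pos 51 'd': at 1  emit P0@[51:51]
pos 52 'b': at 0 (via fail)
pos 53 'd': at 1  emit P0@[53:53]
pos 54 'b': at 0 (via fail)
pos 55 'e': at 2
pos 56 'd': at 3  emit P0@[56:56]
pos 57 'e': at 4  emit P3@[56:57]
pos 58 'c': at 5  emit P1@[55:58]
pos 59 'd': at 1 (via fail)  emit P0@[59:59]
pos 60 'e': at 8  emit P3@[59:60]
pos 61 'c': at 0 (via fail)

Result: [[1,0],[2,0],[3,2],[3,3],[5,0],[6,3],[7,1],[8,0],[9,3],[10,0],[11,3],[12,1],[15,0],[18,0],[19,3],[20,1],[22,0],[23,0],[24,2],[24,3],[26,0],[27,0],[28,2],[28,3],[29,0],[32,0],[33,3],[34,1],[35,0],[36,0],[37,2],[37,3],[38,0],[39,0],[40,2],[40,3],[41,0],[42,3],[43,1],[44,0],[47,0],[48,0],[49,2],[49,3],[51,0],[53,0],[56,0],[57,3],[58,1],[59,0],[60,3]]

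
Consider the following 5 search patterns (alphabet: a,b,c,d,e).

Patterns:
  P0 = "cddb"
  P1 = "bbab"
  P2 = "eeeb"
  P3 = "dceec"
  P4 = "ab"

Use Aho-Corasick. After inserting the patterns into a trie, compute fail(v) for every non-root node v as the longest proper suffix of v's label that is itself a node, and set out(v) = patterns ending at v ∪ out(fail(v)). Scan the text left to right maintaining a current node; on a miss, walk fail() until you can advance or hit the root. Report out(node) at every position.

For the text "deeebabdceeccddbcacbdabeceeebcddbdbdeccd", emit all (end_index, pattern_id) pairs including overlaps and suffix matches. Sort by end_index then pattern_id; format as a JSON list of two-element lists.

Construct AC machine:
Trie (insert patterns):
  0='ε' goto a→18 b→5 c→1 d→13 e→9
  1='c' goto d→2
  2='cd' goto d→3
  3='cdd' goto b→4
  4='cddb' goto ·  ←P0
  5='b' goto b→6
  6='bb' goto a→7
  7='bba' goto b→8
  8='bbab' goto ·  ←P1
  9='e' goto e→10
  10='ee' goto e→11
  11='eee' goto b→12
  12='eeeb' goto ·  ←P2
  13='d' goto c→14
  14='dc' goto e→15
  15='dce' goto e→16
  16='dcee' goto c→17
  17='dceec' goto ·  ←P3
  18='a' goto b→19
  19='ab' goto ·  ←P4

BFS fail/out derivation:
  fail(1) 'c': from fail(0)=0 chase 'c': 0 ⇒ 0;  out=∅∪out(0)=∅
  fail(5) 'b': from fail(0)=0 chase 'b': 0 ⇒ 0;  out=∅∪out(0)=∅
  fail(9) 'e': from fail(0)=0 chase 'e': 0 ⇒ 0;  out=∅∪out(0)=∅
  fail(13) 'd': from fail(0)=0 chase 'd': 0 ⇒ 0;  out=∅∪out(0)=∅
  fail(18) 'a': from fail(0)=0 chase 'a': 0 ⇒ 0;  out=∅∪out(0)=∅
  fail(2) 'cd': from fail(1)=0 chase 'd': 0 ⇒ 13;  out=∅∪out(13)=∅
  fail(6) 'bb': from fail(5)=0 chase 'b': 0 ⇒ 5;  out=∅∪out(5)=∅
  fail(10) 'ee': from fail(9)=0 chase 'e': 0 ⇒ 9;  out=∅∪out(9)=∅
  fail(14) 'dc': from fail(13)=0 chase 'c': 0 ⇒ 1;  out=∅∪out(1)=∅
  fail(19) 'ab': from fail(18)=0 chase 'b': 0 ⇒ 5;  out={4}∪out(5)={4}
  fail(3) 'cdd': from fail(2)=13 chase 'd': 13→0 ⇒ 13;  out=∅∪out(13)=∅
  fail(7) 'bba': from fail(6)=5 chase 'a': 5→0 ⇒ 18;  out=∅∪out(18)=∅
  fail(11) 'eee': from fail(10)=9 chase 'e': 9 ⇒ 10;  out=∅∪out(10)=∅
  fail(15) 'dce': from fail(14)=1 chase 'e': 1→0 ⇒ 9;  out=∅∪out(9)=∅
  fail(4) 'cddb': from fail(3)=13 chase 'b': 13→0 ⇒ 5;  out={0}∪out(5)={0}
  fail(8) 'bbab': from fail(7)=18 chase 'b': 18 ⇒ 19;  out={1}∪out(19)={1,4}
  fail(12) 'eeeb': from fail(11)=10 chase 'b': 10→9→0 ⇒ 5;  out={2}∪out(5)={2}
  fail(16) 'dcee': from fail(15)=9 chase 'e': 9 ⇒ 10;  out=∅∪out(10)=∅
  fail(17) 'dceec': from fail(16)=10 chase 'c': 10→9→0 ⇒ 1;  out={3}∪out(1)={3}

Text stream:
i=0 'd': node 0→13
i=1 'e': node 13→9 (via fail)
i=2 'e': node 9→10
i=3 'e': node 10→11
i=4 'b': node 11→12  emit P2@[1:4]
i=5 'a': node 12→18 (via fail)
i=6 'b': node 18→19  emit P4@[5:6]
i=7 'd': node 19→13 (via fail)
i=8 'c': node 13→14
i=9 'e': node 14→15
i=10 'e': node 15→16
i=11 'c': node 16→17  emit P3@[7:11]
i=12 'c': node 17→1 (via fail)
i=13 'd': node 1→2
i=14 'd': node 2→3
i=15 'b': node 3→4  emit P0@[12:15]
i=16 'c': node 4→1 (via fail)
i=17 'a': node 1→18 (via fail)
i=18 'c': node 18→1 (via fail)
i=19 'b': node 1→5 (via fail)
i=20 'd': node 5→13 (via fail)
i=21 'a': node 13→18 (via fail)
i=22 'b': node 18→19  emit P4@[21:22]
i=23 'e': node 19→9 (via fail)
i=24 'c': node 9→1 (via fail)
i=25 'e': node 1→9 (via fail)
i=26 'e': node 9→10
i=27 'e': node 10→11
i=28 'b': node 11→12  emit P2@[25:28]
i=29 'c': node 12→1 (via fail)
i=30 'd': node 1→2
i=31 'd': node 2→3
i=32 'b': node 3→4  emit P0@[29:32]
i=33 'd': node 4→13 (via fail)
i=34 'b': node 13→5 (via fail)
i=35 'd': node 5→13 (via fail)
i=36 'e': node 13→9 (via fail)
i=37 'c': node 9→1 (via fail)
i=38 'c': node 1→1 (via fail)
i=39 'd': node 1→2

Result: [[4,2],[6,4],[11,3],[15,0],[22,4],[28,2],[32,0]]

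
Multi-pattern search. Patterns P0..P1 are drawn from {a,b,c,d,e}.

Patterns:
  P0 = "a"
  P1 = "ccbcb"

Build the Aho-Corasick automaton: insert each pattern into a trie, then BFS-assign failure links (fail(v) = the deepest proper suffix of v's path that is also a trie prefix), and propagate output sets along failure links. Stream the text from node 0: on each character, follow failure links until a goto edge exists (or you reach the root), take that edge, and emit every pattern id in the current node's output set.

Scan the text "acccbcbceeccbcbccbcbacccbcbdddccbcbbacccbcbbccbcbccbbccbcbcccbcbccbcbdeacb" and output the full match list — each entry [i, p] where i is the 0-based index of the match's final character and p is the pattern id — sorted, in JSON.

Construct AC machine:
Trie (insert patterns):
  0='ε' goto a→1 c→2
  1='a' goto ·  ←P0
  2='c' goto c→3
  3='cc' goto b→4
  4='ccb' goto c→5
  5='ccbc' goto b→6
  6='ccbcb' goto ·  ←P1

BFS fail/out derivation:
  fail(1) 'a': from fail(0)=0 chase 'a': 0 ⇒ 0;  out={0}∪out(0)={0}
  fail(2) 'c': from fail(0)=0 chase 'c': 0 ⇒ 0;  out=∅∪out(0)=∅
  fail(3) 'cc': from fail(2)=0 chase 'c': 0 ⇒ 2;  out=∅∪out(2)=∅
  fail(4) 'ccb': from fail(3)=2 chase 'b': 2→0 ⇒ 0;  out=∅∪out(0)=∅
  fail(5) 'ccbc': from fail(4)=0 chase 'c': 0 ⇒ 2;  out=∅∪out(2)=∅
  fail(6) 'ccbcb': from fail(5)=2 chase 'b': 2→0 ⇒ 0;  out={1}∪out(0)={1}

Run:
i=0 'a': node 0→1  emit P0@[0:0]
i=1 'c': node 1→2 (via fail)
i=2 'c': node 2→3
i=3 'c': node 3→3 (via fail)
i=4 'b': node 3→4
i=5 'c': node 4→5
i=6 'b': node 5→6  emit P1@[2:6]
i=7 'c': node 6→2 (via fail)
i=8 'e': node 2→0 (via fail)
i=9 'e': node 0→0
i=10 'c': node 0→2
i=11 'c': node 2→3
i=12 'b': node 3→4
i=13 'c': node 4→5
i=14 'b': node 5→6  emit P1@[10:14]
i=15 'c': node 6→2 (via fail)
i=16 'c': node 2→3
i=17 'b': node 3→4
i=18 'c': node 4→5
i=19 'b': node 5→6  emit P1@[15:19]
i=20 'a': node 6→1 (via fail)  emit P0@[20:20]
i=21 'c': node 1→2 (via fail)
i=22 'c': node 2→3
i=23 'c': node 3→3 (via fail)
i=24 'b': node 3→4
i=25 'c': node 4→5
i=26 'b': node 5→6  emit P1@[22:26]
i=27 'd': node 6→0 (via fail)
i=28 'd': node 0→0
i=29 'd': node 0→0
i=30 'c': node 0→2
i=31 'c': node 2→3
i=32 'b': node 3→4
i=33 'c': node 4→5
i=34 'b': node 5→6  emit P1@[30:34]
i=35 'b': node 6→0 (via fail)
i=36 'a': node 0→1  emit P0@[36:36]
i=37 'c': node 1→2 (via fail)
i=38 'c': node 2→3
i=39 'c': node 3→3 (via fail)
i=40 'b': node 3→4
i=41 'c': node 4→5
i=42 'b': node 5→6  emit P1@[38:42]
i=43 'b': node 6→0 (via fail)
i=44 'c': node 0→2
i=45 'c': node 2→3
i=46 'b': node 3→4
i=47 'c': node 4→5
i=48 'b': node 5→6  emit P1@[44:48]
i=49 'c': node 6→2 (via fail)
i=50 'c': node 2→3
i=51 'b': node 3→4
i=52 'b': node 4→0 (via fail)
i=53 'c': node 0→2
i=54 'c': node 2→3
i=55 'b': node 3→4
i=56 'c': node 4→5
i=57 'b': node 5→6  emit P1@[53:57]
i=58 'c': node 6→2 (via fail)
i=59 'c': node 2→3
i=60 'c': node 3→3 (via fail)
i=61 'b': node 3→4
i=62 'c': node 4→5
i=63 'b': node 5→6  emit P1@[59:63]
i=64 'c': node 6→2 (via fail)
i=65 'c': node 2→3
i=66 'b': node 3→4
i=67 'c': node 4→5
i=68 'b': node 5→6  emit P1@[64:68]
i=69 'd': node 6→0 (via fail)
i=70 'e': node 0→0
i=71 'a': node 0→1  emit P0@[71:71]
i=72 'c': node 1→2 (via fail)
i=73 'b': node 2→0 (via fail)

Result: [[0,0],[6,1],[14,1],[19,1],[20,0],[26,1],[34,1],[36,0],[42,1],[48,1],[57,1],[63,1],[68,1],[71,0]]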